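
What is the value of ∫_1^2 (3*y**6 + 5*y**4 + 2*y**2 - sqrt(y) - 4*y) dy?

By the power rule, an antiderivative is F(y) = 3*y**7/7 + y**5 - 2*y**(3/2)/3 + 2*y**3/3 - 2*y**2.
Then F(2) - F(1) = (1768/21 - 4*sqrt(2)/3) - (-4/7) = 1780/21 - 4*sqrt(2)/3.

1780/21 - 4*sqrt(2)/3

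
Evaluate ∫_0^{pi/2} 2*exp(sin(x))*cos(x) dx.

Let u = sin(x), so du = cos(x) dx. When x = 0, u = 0; when x = pi/2, u = 1.
The integral becomes 2·∫ exp(u) du from 0 to 1, with antiderivative 2*exp(u).
Back in x: F(x) = 2*exp(sin(x)).
Then F(pi/2) - F(0) = (2*E) - (2) = -2 + 2*E.

-2 + 2*E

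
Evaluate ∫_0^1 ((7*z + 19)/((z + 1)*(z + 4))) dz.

-2*log(2) + 3*log(5)

Factor the denominator: z**2 + 5*z + 4 = (z + 4)(z + 1).
Partial fractions: (7*z + 19)/((z + 1)*(z + 4)) = 3/(z + 4) + 4/(z + 1).
An antiderivative is F(z) = 4*log(z + 1) + 3*log(z + 4).
Then F(1) - F(0) = (4*log(2) + 3*log(5)) - (log(64)) = -2*log(2) + 3*log(5).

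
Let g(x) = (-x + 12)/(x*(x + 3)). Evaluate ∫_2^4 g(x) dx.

Factor the denominator: x**2 + 3*x = (x + 3)x.
Partial fractions: (-x + 12)/(x*(x + 3)) = -5/(x + 3) + 4/x.
An antiderivative is F(x) = 4*log(x) - 5*log(x + 3).
Then F(4) - F(2) = (-5*log(7) + 8*log(2)) - (-5*log(5) + 4*log(2)) = -5*log(7) + 4*log(2) + 5*log(5).

-5*log(7) + 4*log(2) + 5*log(5)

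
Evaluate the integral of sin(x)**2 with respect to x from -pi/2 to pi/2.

Use the identity sin^2(x) = (1 - cos(2*x))/2.
An antiderivative is F(x) = x/2 - sin(2*x)/4.
Then F(pi/2) - F(-pi/2) = (pi/4) - (-pi/4) = pi/2.

pi/2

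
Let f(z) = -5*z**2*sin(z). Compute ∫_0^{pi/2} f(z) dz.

Integrate by parts twice (u = z^2, dv = -5*sin(z) dz).
An antiderivative is F(z) = 5*z**2*cos(z) - 10*z*sin(z) - 10*cos(z).
Then F(pi/2) - F(0) = (-5*pi) - (-10) = 10 - 5*pi.

10 - 5*pi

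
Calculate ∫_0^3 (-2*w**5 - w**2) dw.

-252

By the power rule, an antiderivative is F(w) = -w**6/3 - w**3/3.
Then F(3) - F(0) = (-252) - (0) = -252.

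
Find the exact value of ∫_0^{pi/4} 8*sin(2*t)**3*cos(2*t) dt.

1

Let u = sin(2*t), so du = 2*cos(2*t) dt. When t = 0, u = 0; when t = pi/4, u = 1.
The integral becomes 4·∫ u**3 du from 0 to 1, with antiderivative u**4.
Back in t: F(t) = sin(2*t)**4.
Then F(pi/4) - F(0) = (1) - (0) = 1.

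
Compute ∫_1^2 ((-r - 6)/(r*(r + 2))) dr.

log(2/9)

Factor the denominator: r**2 + 2*r = (r + 2)r.
Partial fractions: (-r - 6)/(r*(r + 2)) = 2/(r + 2) - 3/r.
An antiderivative is F(r) = -3*log(r) + 2*log(r + 2).
Then F(2) - F(1) = (log(2)) - (log(9)) = log(2/9).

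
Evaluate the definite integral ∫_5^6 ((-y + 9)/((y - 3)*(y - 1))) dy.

-4*log(5) + 3*log(3) + 5*log(2)

Factor the denominator: y**2 - 4*y + 3 = (y - 1)(y - 3).
Partial fractions: (-y + 9)/((y - 3)*(y - 1)) = -4/(y - 1) + 3/(y - 3).
An antiderivative is F(y) = 3*log(y - 3) - 4*log(y - 1).
Then F(6) - F(5) = (-4*log(5) + 3*log(3)) - (-log(32)) = -4*log(5) + 3*log(3) + 5*log(2).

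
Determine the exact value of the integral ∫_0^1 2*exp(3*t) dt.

-2/3 + 2*exp(3)/3

An antiderivative is F(t) = 2*exp(3*t)/3.
Then F(1) - F(0) = (2*exp(3)/3) - (2/3) = -2/3 + 2*exp(3)/3.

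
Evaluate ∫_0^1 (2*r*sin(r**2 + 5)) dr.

Let u = r**2 + 5, so du = 2*r dr. When r = 0, u = 5; when r = 1, u = 6.
The integral becomes ∫ sin(u) du from 5 to 6, with antiderivative -cos(u).
Back in r: F(r) = -cos(r**2 + 5).
Then F(1) - F(0) = (-cos(6)) - (-cos(5)) = -cos(6) + cos(5).

-cos(6) + cos(5)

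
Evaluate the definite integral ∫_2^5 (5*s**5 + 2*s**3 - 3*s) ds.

26481/2

By the power rule, an antiderivative is F(s) = 5*s**6/6 + s**4/2 - 3*s**2/2.
Then F(5) - F(2) = (79775/6) - (166/3) = 26481/2.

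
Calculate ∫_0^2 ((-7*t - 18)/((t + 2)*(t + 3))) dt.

-3*log(5) - 4*log(2) + 3*log(3)

Factor the denominator: t**2 + 5*t + 6 = (t + 3)(t + 2).
Partial fractions: (-7*t - 18)/((t + 2)*(t + 3)) = -3/(t + 3) - 4/(t + 2).
An antiderivative is F(t) = -4*log(t + 2) - 3*log(t + 3).
Then F(2) - F(0) = (-8*log(2) - 3*log(5)) - (-3*log(3) - 4*log(2)) = -3*log(5) - 4*log(2) + 3*log(3).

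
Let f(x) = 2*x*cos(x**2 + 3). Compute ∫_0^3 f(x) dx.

sin(12) - sin(3)

Let u = x**2 + 3, so du = 2*x dx. When x = 0, u = 3; when x = 3, u = 12.
The integral becomes ∫ cos(u) du from 3 to 12, with antiderivative sin(u).
Back in x: F(x) = sin(x**2 + 3).
Then F(3) - F(0) = (sin(12)) - (sin(3)) = sin(12) - sin(3).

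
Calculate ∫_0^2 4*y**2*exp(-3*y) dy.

Integrate by parts twice (u = y^2, dv = 4*exp(-3*y) dy).
An antiderivative is F(y) = (-36*y**2 - 24*y - 8)*exp(-3*y)/27.
Then F(2) - F(0) = (-200*exp(-6)/27) - (-8/27) = 8/27 - 200*exp(-6)/27.

8/27 - 200*exp(-6)/27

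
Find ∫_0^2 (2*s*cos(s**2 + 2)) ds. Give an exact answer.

Let u = s**2 + 2, so du = 2*s ds. When s = 0, u = 2; when s = 2, u = 6.
The integral becomes ∫ cos(u) du from 2 to 6, with antiderivative sin(u).
Back in s: F(s) = sin(s**2 + 2).
Then F(2) - F(0) = (sin(6)) - (sin(2)) = -sin(2) + sin(6).

-sin(2) + sin(6)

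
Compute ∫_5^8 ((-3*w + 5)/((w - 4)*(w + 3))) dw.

-2*log(11) + 4*log(2)

Factor the denominator: w**2 - w - 12 = (w + 3)(w - 4).
Partial fractions: (-3*w + 5)/((w - 4)*(w + 3)) = -2/(w + 3) - 1/(w - 4).
An antiderivative is F(w) = -log(w - 4) - 2*log(w + 3).
Then F(8) - F(5) = (-2*log(11) - 2*log(2)) - (-log(64)) = -2*log(11) + 4*log(2).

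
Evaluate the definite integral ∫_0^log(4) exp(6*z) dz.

Let u = exp(z), so du = exp(z) dz. When z = 0, u = 1; when z = log(4), u = 4.
The integral becomes ∫ u**5 du from 1 to 4, with antiderivative u**6/6.
Back in z: F(z) = exp(6*z)/6.
Then F(log(4)) - F(0) = (2048/3) - (1/6) = 1365/2.

1365/2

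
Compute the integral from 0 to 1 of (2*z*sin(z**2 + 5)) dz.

Let u = z**2 + 5, so du = 2*z dz. When z = 0, u = 5; when z = 1, u = 6.
The integral becomes ∫ sin(u) du from 5 to 6, with antiderivative -cos(u).
Back in z: F(z) = -cos(z**2 + 5).
Then F(1) - F(0) = (-cos(6)) - (-cos(5)) = -cos(6) + cos(5).

-cos(6) + cos(5)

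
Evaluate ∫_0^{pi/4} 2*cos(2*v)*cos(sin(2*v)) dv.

Let u = sin(2*v), so du = 2*cos(2*v) dv. When v = 0, u = 0; when v = pi/4, u = 1.
The integral becomes ∫ cos(u) du from 0 to 1, with antiderivative sin(u).
Back in v: F(v) = sin(sin(2*v)).
Then F(pi/4) - F(0) = (sin(1)) - (0) = sin(1).

sin(1)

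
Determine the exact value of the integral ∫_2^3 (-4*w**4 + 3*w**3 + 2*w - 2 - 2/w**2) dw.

-7043/60

By the power rule, an antiderivative is F(w) = -4*w**5/5 + 3*w**4/4 + w**2 - 2*w + 2/w.
Then F(3) - F(2) = (-7799/60) - (-63/5) = -7043/60.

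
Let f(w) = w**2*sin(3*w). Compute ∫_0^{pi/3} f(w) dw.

Integrate by parts twice (u = w^2, dv = sin(3*w) dw).
An antiderivative is F(w) = -w**2*cos(3*w)/3 + 2*w*sin(3*w)/9 + 2*cos(3*w)/27.
Then F(pi/3) - F(0) = (-2/27 + pi**2/27) - (2/27) = -4/27 + pi**2/27.

-4/27 + pi**2/27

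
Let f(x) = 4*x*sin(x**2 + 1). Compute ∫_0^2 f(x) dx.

Let u = x**2 + 1, so du = 2*x dx. When x = 0, u = 1; when x = 2, u = 5.
The integral becomes 2·∫ sin(u) du from 1 to 5, with antiderivative -2*cos(u).
Back in x: F(x) = -2*cos(x**2 + 1).
Then F(2) - F(0) = (-2*cos(5)) - (-2*cos(1)) = -2*cos(5) + 2*cos(1).

-2*cos(5) + 2*cos(1)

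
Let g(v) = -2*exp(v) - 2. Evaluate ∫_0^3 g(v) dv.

An antiderivative is F(v) = -2*v - 2*exp(v).
Then F(3) - F(0) = (-2*exp(3) - 6) - (-2) = -2*exp(3) - 4.

-2*exp(3) - 4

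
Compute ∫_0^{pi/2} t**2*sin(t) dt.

-2 + pi

Integrate by parts twice (u = t^2, dv = sin(t) dt).
An antiderivative is F(t) = -t**2*cos(t) + 2*t*sin(t) + 2*cos(t).
Then F(pi/2) - F(0) = (pi) - (2) = -2 + pi.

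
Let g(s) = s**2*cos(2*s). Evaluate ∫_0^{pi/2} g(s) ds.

Integrate by parts twice (u = s^2, dv = cos(2*s) ds).
An antiderivative is F(s) = s**2*sin(2*s)/2 + s*cos(2*s)/2 - sin(2*s)/4.
Then F(pi/2) - F(0) = (-pi/4) - (0) = -pi/4.

-pi/4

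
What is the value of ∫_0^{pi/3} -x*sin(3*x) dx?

-pi/9

Integrate by parts once (u = x, dv = -sin(3*x) dx).
An antiderivative is F(x) = x*cos(3*x)/3 - sin(3*x)/9.
Then F(pi/3) - F(0) = (-pi/9) - (0) = -pi/9.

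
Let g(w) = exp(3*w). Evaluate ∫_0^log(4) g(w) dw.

Let u = exp(w), so du = exp(w) dw. When w = 0, u = 1; when w = log(4), u = 4.
The integral becomes ∫ u**2 du from 1 to 4, with antiderivative u**3/3.
Back in w: F(w) = exp(3*w)/3.
Then F(log(4)) - F(0) = (64/3) - (1/3) = 21.

21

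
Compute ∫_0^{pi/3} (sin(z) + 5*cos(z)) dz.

1/2 + 5*sqrt(3)/2

An antiderivative is F(z) = 5*sin(z) - cos(z).
Then F(pi/3) - F(0) = (-1/2 + 5*sqrt(3)/2) - (-1) = 1/2 + 5*sqrt(3)/2.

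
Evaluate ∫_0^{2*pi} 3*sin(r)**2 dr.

3*pi

Use the identity sin^2(r) = (1 - cos(2*r))/2.
An antiderivative is F(r) = 3*r/2 - 3*sin(2*r)/4.
Then F(2*pi) - F(0) = (3*pi) - (0) = 3*pi.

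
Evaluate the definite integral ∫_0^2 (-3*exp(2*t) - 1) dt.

An antiderivative is F(t) = -3*exp(2*t)/2 - t.
Then F(2) - F(0) = (-3*exp(4)/2 - 2) - (-3/2) = -3*exp(4)/2 - 1/2.

-3*exp(4)/2 - 1/2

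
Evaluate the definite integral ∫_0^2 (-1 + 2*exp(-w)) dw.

-2*exp(-2)

An antiderivative is F(w) = -w - 2*exp(-w).
Then F(2) - F(0) = (-2 - 2*exp(-2)) - (-2) = -2*exp(-2).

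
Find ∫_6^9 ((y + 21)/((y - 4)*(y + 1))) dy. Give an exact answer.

Factor the denominator: y**2 - 3*y - 4 = (y + 1)(y - 4).
Partial fractions: (y + 21)/((y - 4)*(y + 1)) = -4/(y + 1) + 5/(y - 4).
An antiderivative is F(y) = 5*log(y - 4) - 4*log(y + 1).
Then F(9) - F(6) = (log(5/16)) - (-4*log(7) + 5*log(2)) = -9*log(2) + log(5) + 4*log(7).

-9*log(2) + log(5) + 4*log(7)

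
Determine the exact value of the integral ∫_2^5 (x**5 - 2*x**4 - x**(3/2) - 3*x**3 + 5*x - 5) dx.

By the power rule, an antiderivative is F(x) = x**6/6 - 2*x**(5/2)/5 - 2*x**5/5 - 3*x**4/4 + 5*x**2/2 - 5*x.
Then F(5) - F(2) = (11075/12 - 10*sqrt(5)) - (-212/15 - 8*sqrt(2)/5) = -10*sqrt(5) + 8*sqrt(2)/5 + 18741/20.

-10*sqrt(5) + 8*sqrt(2)/5 + 18741/20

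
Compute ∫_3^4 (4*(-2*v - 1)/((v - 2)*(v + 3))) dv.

-4*log(7) + 4*log(3)

Factor the denominator: v**2 + v - 6 = (v + 3)(v - 2).
Partial fractions: 4*(-2*v - 1)/((v - 2)*(v + 3)) = -4/(v + 3) - 4/(v - 2).
An antiderivative is F(v) = -4*log(v - 2) - 4*log(v + 3).
Then F(4) - F(3) = (-4*log(7) - 4*log(2)) - (-4*log(3) - 4*log(2)) = -4*log(7) + 4*log(3).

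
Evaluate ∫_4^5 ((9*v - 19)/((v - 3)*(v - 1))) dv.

-5*log(3) + 14*log(2)

Factor the denominator: v**2 - 4*v + 3 = (v - 1)(v - 3).
Partial fractions: (9*v - 19)/((v - 3)*(v - 1)) = 5/(v - 1) + 4/(v - 3).
An antiderivative is F(v) = 4*log(v - 3) + 5*log(v - 1).
Then F(5) - F(4) = (14*log(2)) - (5*log(3)) = -5*log(3) + 14*log(2).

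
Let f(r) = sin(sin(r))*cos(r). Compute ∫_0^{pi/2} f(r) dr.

1 - cos(1)

Let u = sin(r), so du = cos(r) dr. When r = 0, u = 0; when r = pi/2, u = 1.
The integral becomes ∫ sin(u) du from 0 to 1, with antiderivative -cos(u).
Back in r: F(r) = -cos(sin(r)).
Then F(pi/2) - F(0) = (-cos(1)) - (-1) = 1 - cos(1).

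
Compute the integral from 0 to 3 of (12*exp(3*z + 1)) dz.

Let u = 3*z + 1, so du = 3 dz. When z = 0, u = 1; when z = 3, u = 10.
The integral becomes 4·∫ exp(u) du from 1 to 10, with antiderivative 4*exp(u).
Back in z: F(z) = 4*exp(3*z + 1).
Then F(3) - F(0) = (4*exp(10)) - (4*exp(1)) = -4*exp(1)*(1 - exp(9)).

-4*exp(1)*(1 - exp(9))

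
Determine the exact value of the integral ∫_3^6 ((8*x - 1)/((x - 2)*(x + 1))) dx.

4*log(2) + 3*log(7)

Factor the denominator: x**2 - x - 2 = (x + 1)(x - 2).
Partial fractions: (8*x - 1)/((x - 2)*(x + 1)) = 3/(x + 1) + 5/(x - 2).
An antiderivative is F(x) = 5*log(x - 2) + 3*log(x + 1).
Then F(6) - F(3) = (3*log(7) + 10*log(2)) - (log(64)) = 4*log(2) + 3*log(7).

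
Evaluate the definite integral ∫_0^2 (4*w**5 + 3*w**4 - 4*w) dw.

By the power rule, an antiderivative is F(w) = 2*w**6/3 + 3*w**5/5 - 2*w**2.
Then F(2) - F(0) = (808/15) - (0) = 808/15.

808/15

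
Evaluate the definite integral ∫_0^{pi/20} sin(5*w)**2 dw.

Use the identity sin^2(5*w) = (1 - cos(10*w))/2.
An antiderivative is F(w) = w/2 - sin(10*w)/20.
Then F(pi/20) - F(0) = (-1/20 + pi/40) - (0) = -1/20 + pi/40.

-1/20 + pi/40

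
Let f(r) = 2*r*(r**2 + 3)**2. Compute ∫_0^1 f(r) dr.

37/3

Let u = r**2 + 3, so du = 2*r dr. When r = 0, u = 3; when r = 1, u = 4.
The integral becomes ∫ u**2 du from 3 to 4, with antiderivative u**3/3.
Back in r: F(r) = (r**2 + 3)**3/3.
Then F(1) - F(0) = (64/3) - (9) = 37/3.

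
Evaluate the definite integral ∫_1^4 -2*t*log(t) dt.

Integrate by parts once (u = ln t, dv = -2*t dt).
An antiderivative is F(t) = -t**2*(2*log(t) - 1)/2.
Then F(4) - F(1) = (8 - 32*log(2)) - (1/2) = 15/2 - 32*log(2).

15/2 - 32*log(2)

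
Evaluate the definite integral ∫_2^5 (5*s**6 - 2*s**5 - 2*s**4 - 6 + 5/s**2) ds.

By the power rule, an antiderivative is F(s) = 5*s**7/7 - s**6/3 - 2*s**5/5 - 6*s - 5/s.
Then F(5) - F(2) = (1035599/21) - (8987/210) = 3449001/70.

3449001/70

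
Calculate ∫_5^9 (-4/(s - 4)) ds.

-4*log(5)

An antiderivative is F(s) = -4*log(s - 4).
Then F(9) - F(5) = (-4*log(5)) - (0) = -4*log(5).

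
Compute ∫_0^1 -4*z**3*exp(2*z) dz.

Integrate by parts 3 times (u = z^3, dv = -4*exp(2*z) dz).
An antiderivative is F(z) = (-4*z**3 + 6*z**2 - 6*z + 3)*exp(2*z)/2.
Then F(1) - F(0) = (-exp(2)/2) - (3/2) = -exp(2)/2 - 3/2.

-exp(2)/2 - 3/2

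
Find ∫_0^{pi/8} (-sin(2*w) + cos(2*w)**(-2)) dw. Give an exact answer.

An antiderivative is F(w) = cos(2*w)/2 + tan(2*w)/2.
Then F(pi/8) - F(0) = (sqrt(2)/4 + 1/2) - (1/2) = sqrt(2)/4.

sqrt(2)/4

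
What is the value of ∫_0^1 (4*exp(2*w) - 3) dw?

-5 + 2*exp(2)

An antiderivative is F(w) = 2*exp(2*w) - 3*w.
Then F(1) - F(0) = (-3 + 2*exp(2)) - (2) = -5 + 2*exp(2).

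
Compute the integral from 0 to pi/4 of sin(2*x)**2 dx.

pi/8

Use the identity sin^2(2*x) = (1 - cos(4*x))/2.
An antiderivative is F(x) = x/2 - sin(4*x)/8.
Then F(pi/4) - F(0) = (pi/8) - (0) = pi/8.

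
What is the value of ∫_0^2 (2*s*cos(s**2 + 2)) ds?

Let u = s**2 + 2, so du = 2*s ds. When s = 0, u = 2; when s = 2, u = 6.
The integral becomes ∫ cos(u) du from 2 to 6, with antiderivative sin(u).
Back in s: F(s) = sin(s**2 + 2).
Then F(2) - F(0) = (sin(6)) - (sin(2)) = -sin(2) + sin(6).

-sin(2) + sin(6)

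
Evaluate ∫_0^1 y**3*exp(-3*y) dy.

2/27 - 26*exp(-3)/27

Integrate by parts 3 times (u = y^3, dv = exp(-3*y) dy).
An antiderivative is F(y) = (-9*y**3 - 9*y**2 - 6*y - 2)*exp(-3*y)/27.
Then F(1) - F(0) = (-26*exp(-3)/27) - (-2/27) = 2/27 - 26*exp(-3)/27.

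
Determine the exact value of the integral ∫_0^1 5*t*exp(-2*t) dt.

Integrate by parts once (u = t, dv = 5*exp(-2*t) dt).
An antiderivative is F(t) = (-10*t - 5)*exp(-2*t)/4.
Then F(1) - F(0) = (-15*exp(-2)/4) - (-5/4) = 5/4 - 15*exp(-2)/4.

5/4 - 15*exp(-2)/4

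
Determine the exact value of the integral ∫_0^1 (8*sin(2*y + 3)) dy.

Let u = 2*y + 3, so du = 2 dy. When y = 0, u = 3; when y = 1, u = 5.
The integral becomes 4·∫ sin(u) du from 3 to 5, with antiderivative -4*cos(u).
Back in y: F(y) = -4*cos(2*y + 3).
Then F(1) - F(0) = (-4*cos(5)) - (-4*cos(3)) = 4*cos(3) - 4*cos(5).

4*cos(3) - 4*cos(5)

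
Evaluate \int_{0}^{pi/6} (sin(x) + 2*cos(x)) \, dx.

2 - sqrt(3)/2

An antiderivative is F(x) = 2*sin(x) - cos(x).
Then F(pi/6) - F(0) = (1 - sqrt(3)/2) - (-1) = 2 - sqrt(3)/2.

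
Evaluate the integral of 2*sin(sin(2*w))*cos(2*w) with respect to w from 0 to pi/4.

1 - cos(1)

Let u = sin(2*w), so du = 2*cos(2*w) dw. When w = 0, u = 0; when w = pi/4, u = 1.
The integral becomes ∫ sin(u) du from 0 to 1, with antiderivative -cos(u).
Back in w: F(w) = -cos(sin(2*w)).
Then F(pi/4) - F(0) = (-cos(1)) - (-1) = 1 - cos(1).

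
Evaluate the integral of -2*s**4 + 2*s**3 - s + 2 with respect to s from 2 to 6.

-12328/5

By the power rule, an antiderivative is F(s) = -2*s**5/5 + s**4/2 - s**2/2 + 2*s.
Then F(6) - F(2) = (-12342/5) - (-14/5) = -12328/5.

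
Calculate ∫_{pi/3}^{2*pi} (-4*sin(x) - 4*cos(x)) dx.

2 + 2*sqrt(3)

An antiderivative is F(x) = -4*sin(x) + 4*cos(x).
Then F(2*pi) - F(pi/3) = (4) - (2 - 2*sqrt(3)) = 2 + 2*sqrt(3).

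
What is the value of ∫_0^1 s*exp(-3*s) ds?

(-4 + exp(3))*exp(-3)/9

Integrate by parts once (u = s, dv = exp(-3*s) ds).
An antiderivative is F(s) = (-3*s - 1)*exp(-3*s)/9.
Then F(1) - F(0) = (-4*exp(-3)/9) - (-1/9) = (-4 + exp(3))*exp(-3)/9.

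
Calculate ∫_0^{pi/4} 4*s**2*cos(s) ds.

Integrate by parts twice (u = s^2, dv = 4*cos(s) ds).
An antiderivative is F(s) = 4*s**2*sin(s) + 8*s*cos(s) - 8*sin(s).
Then F(pi/4) - F(0) = (sqrt(2)*(-4 + pi**2/8 + pi)) - (0) = sqrt(2)*(-4 + pi**2/8 + pi).

sqrt(2)*(-4 + pi**2/8 + pi)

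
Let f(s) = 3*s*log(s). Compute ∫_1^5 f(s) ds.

-18 + 75*log(5)/2

Integrate by parts once (u = ln s, dv = 3*s ds).
An antiderivative is F(s) = 3*s**2*(2*log(s) - 1)/4.
Then F(5) - F(1) = (-75/4 + 75*log(5)/2) - (-3/4) = -18 + 75*log(5)/2.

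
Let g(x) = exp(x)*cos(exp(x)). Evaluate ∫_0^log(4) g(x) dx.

Let u = exp(x), so du = exp(x) dx. When x = 0, u = 1; when x = log(4), u = 4.
The integral becomes ∫ cos(u) du from 1 to 4, with antiderivative sin(u).
Back in x: F(x) = sin(exp(x)).
Then F(log(4)) - F(0) = (sin(4)) - (sin(1)) = -sin(1) + sin(4).

-sin(1) + sin(4)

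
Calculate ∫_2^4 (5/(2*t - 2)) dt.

5*log(3)/2

An antiderivative is F(t) = 5*log(2*t - 2)/2.
Then F(4) - F(2) = (5*log(6)/2) - (5*log(2)/2) = 5*log(3)/2.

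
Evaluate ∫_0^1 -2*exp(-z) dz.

An antiderivative is F(z) = 2*exp(-z).
Then F(1) - F(0) = (2*exp(-1)) - (2) = -2 + 2*exp(-1).

-2 + 2*exp(-1)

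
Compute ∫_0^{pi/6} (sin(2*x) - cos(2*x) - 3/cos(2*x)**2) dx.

1/4 - 7*sqrt(3)/4

An antiderivative is F(x) = -sin(2*x)/2 - cos(2*x)/2 - 3*tan(2*x)/2.
Then F(pi/6) - F(0) = (-7*sqrt(3)/4 - 1/4) - (-1/2) = 1/4 - 7*sqrt(3)/4.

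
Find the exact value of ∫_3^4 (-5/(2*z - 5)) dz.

-5*log(3)/2

An antiderivative is F(z) = -5*log(2*z - 5)/2.
Then F(4) - F(3) = (-5*log(3)/2) - (0) = -5*log(3)/2.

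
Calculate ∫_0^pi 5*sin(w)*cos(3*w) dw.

Use the identity sin(w)cos(3*w) = [sin(4*w) + sin(-2*w)]/2.
An antiderivative is F(w) = 5*cos(2*w)/4 - 5*cos(4*w)/8.
Then F(pi) - F(0) = (5/8) - (5/8) = 0.

0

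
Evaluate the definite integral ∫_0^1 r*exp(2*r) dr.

Integrate by parts once (u = r, dv = exp(2*r) dr).
An antiderivative is F(r) = (2*r - 1)*exp(2*r)/4.
Then F(1) - F(0) = (exp(2)/4) - (-1/4) = 1/4 + exp(2)/4.

1/4 + exp(2)/4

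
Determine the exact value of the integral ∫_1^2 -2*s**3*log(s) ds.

Integrate by parts once (u = ln s, dv = -2*s**3 ds).
An antiderivative is F(s) = -s**4*(4*log(s) - 1)/8.
Then F(2) - F(1) = (2 - 8*log(2)) - (1/8) = 15/8 - 8*log(2).

15/8 - 8*log(2)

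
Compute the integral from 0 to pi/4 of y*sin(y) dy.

sqrt(2)*(4 - pi)/8

Integrate by parts once (u = y, dv = sin(y) dy).
An antiderivative is F(y) = -y*cos(y) + sin(y).
Then F(pi/4) - F(0) = (sqrt(2)*(4 - pi)/8) - (0) = sqrt(2)*(4 - pi)/8.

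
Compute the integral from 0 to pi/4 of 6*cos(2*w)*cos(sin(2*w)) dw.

3*sin(1)

Let u = sin(2*w), so du = 2*cos(2*w) dw. When w = 0, u = 0; when w = pi/4, u = 1.
The integral becomes 3·∫ cos(u) du from 0 to 1, with antiderivative 3*sin(u).
Back in w: F(w) = 3*sin(sin(2*w)).
Then F(pi/4) - F(0) = (3*sin(1)) - (0) = 3*sin(1).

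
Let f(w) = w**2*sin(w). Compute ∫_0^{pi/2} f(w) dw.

Integrate by parts twice (u = w^2, dv = sin(w) dw).
An antiderivative is F(w) = -w**2*cos(w) + 2*w*sin(w) + 2*cos(w).
Then F(pi/2) - F(0) = (pi) - (2) = -2 + pi.

-2 + pi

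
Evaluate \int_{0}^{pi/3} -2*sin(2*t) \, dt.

-3/2

An antiderivative is F(t) = cos(2*t).
Then F(pi/3) - F(0) = (-1/2) - (1) = -3/2.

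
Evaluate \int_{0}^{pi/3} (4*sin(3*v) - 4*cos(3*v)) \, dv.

8/3

An antiderivative is F(v) = -4*sin(3*v)/3 - 4*cos(3*v)/3.
Then F(pi/3) - F(0) = (4/3) - (-4/3) = 8/3.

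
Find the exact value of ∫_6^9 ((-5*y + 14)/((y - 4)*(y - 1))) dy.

Factor the denominator: y**2 - 5*y + 4 = (y - 1)(y - 4).
Partial fractions: (-5*y + 14)/((y - 4)*(y - 1)) = -3/(y - 1) - 2/(y - 4).
An antiderivative is F(y) = -2*log(y - 4) - 3*log(y - 1).
Then F(9) - F(6) = (-9*log(2) - 2*log(5)) - (-3*log(5) - 2*log(2)) = -7*log(2) + log(5).

-7*log(2) + log(5)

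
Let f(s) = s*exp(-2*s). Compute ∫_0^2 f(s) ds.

Integrate by parts once (u = s, dv = exp(-2*s) ds).
An antiderivative is F(s) = (-2*s - 1)*exp(-2*s)/4.
Then F(2) - F(0) = (-5*exp(-4)/4) - (-1/4) = (-5 + exp(4))*exp(-4)/4.

(-5 + exp(4))*exp(-4)/4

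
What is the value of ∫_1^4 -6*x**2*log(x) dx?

Integrate by parts once (u = ln x, dv = -6*x**2 dx).
An antiderivative is F(x) = -2*x**3*(3*log(x) - 1)/3.
Then F(4) - F(1) = (128/3 - 256*log(2)) - (2/3) = 42 - 256*log(2).

42 - 256*log(2)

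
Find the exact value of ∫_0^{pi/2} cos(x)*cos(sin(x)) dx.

sin(1)

Let u = sin(x), so du = cos(x) dx. When x = 0, u = 0; when x = pi/2, u = 1.
The integral becomes ∫ cos(u) du from 0 to 1, with antiderivative sin(u).
Back in x: F(x) = sin(sin(x)).
Then F(pi/2) - F(0) = (sin(1)) - (0) = sin(1).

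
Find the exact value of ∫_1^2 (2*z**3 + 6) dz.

By the power rule, an antiderivative is F(z) = z**4/2 + 6*z.
Then F(2) - F(1) = (20) - (13/2) = 27/2.

27/2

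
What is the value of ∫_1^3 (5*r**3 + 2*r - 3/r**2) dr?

106

By the power rule, an antiderivative is F(r) = 5*r**4/4 + r**2 + 3/r.
Then F(3) - F(1) = (445/4) - (21/4) = 106.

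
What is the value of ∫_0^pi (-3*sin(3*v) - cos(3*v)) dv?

-2

An antiderivative is F(v) = -sin(3*v)/3 + cos(3*v).
Then F(pi) - F(0) = (-1) - (1) = -2.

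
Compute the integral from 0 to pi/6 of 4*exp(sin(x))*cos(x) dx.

-4 + 4*exp(1/2)

Let u = sin(x), so du = cos(x) dx. When x = 0, u = 0; when x = pi/6, u = 1/2.
The integral becomes 4·∫ exp(u) du from 0 to 1/2, with antiderivative 4*exp(u).
Back in x: F(x) = 4*exp(sin(x)).
Then F(pi/6) - F(0) = (4*exp(1/2)) - (4) = -4 + 4*exp(1/2).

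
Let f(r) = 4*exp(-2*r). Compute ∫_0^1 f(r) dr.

2 - 2*exp(-2)

An antiderivative is F(r) = -2*exp(-2*r).
Then F(1) - F(0) = (-2*exp(-2)) - (-2) = 2 - 2*exp(-2).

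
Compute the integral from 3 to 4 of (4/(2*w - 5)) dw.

An antiderivative is F(w) = 2*log(2*w - 5).
Then F(4) - F(3) = (log(9)) - (0) = log(9).

log(9)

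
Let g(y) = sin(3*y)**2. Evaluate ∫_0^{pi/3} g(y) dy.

pi/6

Use the identity sin^2(3*y) = (1 - cos(6*y))/2.
An antiderivative is F(y) = y/2 - sin(6*y)/12.
Then F(pi/3) - F(0) = (pi/6) - (0) = pi/6.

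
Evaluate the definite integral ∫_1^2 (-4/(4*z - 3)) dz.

An antiderivative is F(z) = -log(4*z - 3).
Then F(2) - F(1) = (-log(5)) - (0) = -log(5).

-log(5)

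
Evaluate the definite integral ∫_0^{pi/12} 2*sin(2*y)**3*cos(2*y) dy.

1/64

Let u = sin(2*y), so du = 2*cos(2*y) dy. When y = 0, u = 0; when y = pi/12, u = 1/2.
The integral becomes ∫ u**3 du from 0 to 1/2, with antiderivative u**4/4.
Back in y: F(y) = sin(2*y)**4/4.
Then F(pi/12) - F(0) = (1/64) - (0) = 1/64.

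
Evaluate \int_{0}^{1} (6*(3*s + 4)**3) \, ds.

Let u = 3*s + 4, so du = 3 ds. When s = 0, u = 4; when s = 1, u = 7.
The integral becomes 2·∫ u**3 du from 4 to 7, with antiderivative u**4/2.
Back in s: F(s) = (3*s + 4)**4/2.
Then F(1) - F(0) = (2401/2) - (128) = 2145/2.

2145/2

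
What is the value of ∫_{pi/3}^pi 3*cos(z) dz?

An antiderivative is F(z) = 3*sin(z).
Then F(pi) - F(pi/3) = (0) - (3*sqrt(3)/2) = -3*sqrt(3)/2.

-3*sqrt(3)/2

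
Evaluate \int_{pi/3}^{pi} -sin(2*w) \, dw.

An antiderivative is F(w) = cos(2*w)/2.
Then F(pi) - F(pi/3) = (1/2) - (-1/4) = 3/4.

3/4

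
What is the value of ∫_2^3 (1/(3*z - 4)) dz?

An antiderivative is F(z) = log(3*z - 4)/3.
Then F(3) - F(2) = (log(5)/3) - (log(2)/3) = -log(2)/3 + log(5)/3.

-log(2)/3 + log(5)/3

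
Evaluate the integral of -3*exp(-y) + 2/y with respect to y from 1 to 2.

-3*exp(-1) + 3*exp(-2) + 2*log(2)

An antiderivative is F(y) = 2*log(y) + 3*exp(-y).
Then F(2) - F(1) = (3*exp(-2) + 2*log(2)) - (3*exp(-1)) = -3*exp(-1) + 3*exp(-2) + 2*log(2).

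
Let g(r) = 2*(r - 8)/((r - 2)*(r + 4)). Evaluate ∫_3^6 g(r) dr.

Factor the denominator: r**2 + 2*r - 8 = (r + 4)(r - 2).
Partial fractions: 2*(r - 8)/((r - 2)*(r + 4)) = 4/(r + 4) - 2/(r - 2).
An antiderivative is F(r) = -2*log(r - 2) + 4*log(r + 4).
Then F(6) - F(3) = (4*log(5)) - (4*log(7)) = -4*log(7) + 4*log(5).

-4*log(7) + 4*log(5)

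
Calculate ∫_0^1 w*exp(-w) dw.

1 - 2*exp(-1)

Integrate by parts once (u = w, dv = exp(-w) dw).
An antiderivative is F(w) = (-w - 1)*exp(-w).
Then F(1) - F(0) = (-2*exp(-1)) - (-1) = 1 - 2*exp(-1).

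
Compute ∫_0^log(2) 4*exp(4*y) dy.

Let u = exp(y), so du = exp(y) dy. When y = 0, u = 1; when y = log(2), u = 2.
The integral becomes 4·∫ u**3 du from 1 to 2, with antiderivative u**4.
Back in y: F(y) = exp(4*y).
Then F(log(2)) - F(0) = (16) - (1) = 15.

15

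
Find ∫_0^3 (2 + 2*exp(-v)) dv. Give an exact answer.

8 - 2*exp(-3)

An antiderivative is F(v) = 2*v - 2*exp(-v).
Then F(3) - F(0) = (6 - 2*exp(-3)) - (-2) = 8 - 2*exp(-3).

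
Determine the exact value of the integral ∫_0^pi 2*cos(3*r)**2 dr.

pi

Use the identity cos^2(3*r) = (1 + cos(6*r))/2.
An antiderivative is F(r) = r + sin(6*r)/6.
Then F(pi) - F(0) = (pi) - (0) = pi.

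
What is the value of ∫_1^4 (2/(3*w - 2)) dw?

An antiderivative is F(w) = 2*log(3*w - 2)/3.
Then F(4) - F(1) = (2*log(10)/3) - (0) = 2*log(10)/3.

2*log(10)/3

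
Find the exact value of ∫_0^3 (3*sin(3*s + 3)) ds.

cos(3) - cos(12)

Let u = 3*s + 3, so du = 3 ds. When s = 0, u = 3; when s = 3, u = 12.
The integral becomes ∫ sin(u) du from 3 to 12, with antiderivative -cos(u).
Back in s: F(s) = -cos(3*s + 3).
Then F(3) - F(0) = (-cos(12)) - (-cos(3)) = cos(3) - cos(12).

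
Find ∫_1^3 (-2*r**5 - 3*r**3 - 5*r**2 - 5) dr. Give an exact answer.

-356

By the power rule, an antiderivative is F(r) = -r**6/3 - 3*r**4/4 - 5*r**3/3 - 5*r.
Then F(3) - F(1) = (-1455/4) - (-31/4) = -356.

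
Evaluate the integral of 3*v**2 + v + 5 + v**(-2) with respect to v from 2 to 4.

By the power rule, an antiderivative is F(v) = v**3 + v**2/2 + 5*v - 1/v.
Then F(4) - F(2) = (367/4) - (39/2) = 289/4.

289/4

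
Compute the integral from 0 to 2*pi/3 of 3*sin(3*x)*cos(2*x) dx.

Use the identity sin(3*x)cos(2*x) = [sin(5*x) + sin(x)]/2.
An antiderivative is F(x) = -3*cos(x)/2 - 3*cos(5*x)/10.
Then F(2*pi/3) - F(0) = (9/10) - (-9/5) = 27/10.

27/10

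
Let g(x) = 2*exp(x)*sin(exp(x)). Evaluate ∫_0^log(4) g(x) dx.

Let u = exp(x), so du = exp(x) dx. When x = 0, u = 1; when x = log(4), u = 4.
The integral becomes 2·∫ sin(u) du from 1 to 4, with antiderivative -2*cos(u).
Back in x: F(x) = -2*cos(exp(x)).
Then F(log(4)) - F(0) = (-2*cos(4)) - (-2*cos(1)) = 2*cos(1) - 2*cos(4).

2*cos(1) - 2*cos(4)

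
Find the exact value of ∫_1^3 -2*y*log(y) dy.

Integrate by parts once (u = ln y, dv = -2*y dy).
An antiderivative is F(y) = -y**2*(2*log(y) - 1)/2.
Then F(3) - F(1) = (9/2 - 9*log(3)) - (1/2) = 4 - 9*log(3).

4 - 9*log(3)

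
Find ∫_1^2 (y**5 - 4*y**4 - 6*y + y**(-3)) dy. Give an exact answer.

-917/40

By the power rule, an antiderivative is F(y) = y**6/6 - 4*y**5/5 - 3*y**2 - 1/(2*y**2).
Then F(2) - F(1) = (-3247/120) - (-62/15) = -917/40.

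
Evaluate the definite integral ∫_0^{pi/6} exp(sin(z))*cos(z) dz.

Let u = sin(z), so du = cos(z) dz. When z = 0, u = 0; when z = pi/6, u = 1/2.
The integral becomes ∫ exp(u) du from 0 to 1/2, with antiderivative exp(u).
Back in z: F(z) = exp(sin(z)).
Then F(pi/6) - F(0) = (exp(1/2)) - (1) = -1 + exp(1/2).

-1 + exp(1/2)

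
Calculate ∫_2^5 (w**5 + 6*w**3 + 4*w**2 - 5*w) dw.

7221/2

By the power rule, an antiderivative is F(w) = w**6/6 + 3*w**4/2 + 4*w**3/3 - 5*w**2/2.
Then F(5) - F(2) = (21875/6) - (106/3) = 7221/2.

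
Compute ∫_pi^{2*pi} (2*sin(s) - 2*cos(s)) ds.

An antiderivative is F(s) = -2*sin(s) - 2*cos(s).
Then F(2*pi) - F(pi) = (-2) - (2) = -4.

-4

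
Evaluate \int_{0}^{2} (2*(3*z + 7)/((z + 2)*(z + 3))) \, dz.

-4*log(3) + 2*log(2) + 4*log(5)

Factor the denominator: z**2 + 5*z + 6 = (z + 3)(z + 2).
Partial fractions: 2*(3*z + 7)/((z + 2)*(z + 3)) = 4/(z + 3) + 2/(z + 2).
An antiderivative is F(z) = 2*log(z + 2) + 4*log(z + 3).
Then F(2) - F(0) = (4*log(2) + 4*log(5)) - (2*log(2) + 4*log(3)) = -4*log(3) + 2*log(2) + 4*log(5).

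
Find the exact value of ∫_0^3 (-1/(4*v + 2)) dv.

An antiderivative is F(v) = -log(4*v + 2)/4.
Then F(3) - F(0) = (-log(14)/4) - (-log(2)/4) = -log(14)/4 + log(2)/4.

-log(14)/4 + log(2)/4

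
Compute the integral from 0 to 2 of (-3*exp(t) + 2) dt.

An antiderivative is F(t) = 2*t - 3*exp(t).
Then F(2) - F(0) = (4 - 3*exp(2)) - (-3) = 7 - 3*exp(2).

7 - 3*exp(2)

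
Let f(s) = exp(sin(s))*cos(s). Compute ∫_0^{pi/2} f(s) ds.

Let u = sin(s), so du = cos(s) ds. When s = 0, u = 0; when s = pi/2, u = 1.
The integral becomes ∫ exp(u) du from 0 to 1, with antiderivative exp(u).
Back in s: F(s) = exp(sin(s)).
Then F(pi/2) - F(0) = (E) - (1) = -1 + E.

-1 + E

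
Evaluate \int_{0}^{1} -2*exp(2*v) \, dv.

An antiderivative is F(v) = -exp(2*v).
Then F(1) - F(0) = (-exp(2)) - (-1) = 1 - exp(2).

1 - exp(2)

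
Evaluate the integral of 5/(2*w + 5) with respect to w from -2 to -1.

5*log(3)/2

An antiderivative is F(w) = 5*log(2*w + 5)/2.
Then F(-1) - F(-2) = (5*log(3)/2) - (0) = 5*log(3)/2.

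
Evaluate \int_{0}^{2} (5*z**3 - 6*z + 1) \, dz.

By the power rule, an antiderivative is F(z) = 5*z**4/4 - 3*z**2 + z.
Then F(2) - F(0) = (10) - (0) = 10.

10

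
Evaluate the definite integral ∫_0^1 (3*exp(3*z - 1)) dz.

-(1 - exp(3))*exp(-1)

Let u = 3*z - 1, so du = 3 dz. When z = 0, u = -1; when z = 1, u = 2.
The integral becomes ∫ exp(u) du from -1 to 2, with antiderivative exp(u).
Back in z: F(z) = exp(3*z - 1).
Then F(1) - F(0) = (exp(2)) - (exp(-1)) = -(1 - exp(3))*exp(-1).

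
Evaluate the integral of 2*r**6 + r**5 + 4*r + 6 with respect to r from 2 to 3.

30035/42

By the power rule, an antiderivative is F(r) = 2*r**7/7 + r**6/6 + 2*r**2 + 6*r.
Then F(3) - F(2) = (10953/14) - (1412/21) = 30035/42.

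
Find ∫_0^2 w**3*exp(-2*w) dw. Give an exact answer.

Integrate by parts 3 times (u = w^3, dv = exp(-2*w) dw).
An antiderivative is F(w) = (-4*w**3 - 6*w**2 - 6*w - 3)*exp(-2*w)/8.
Then F(2) - F(0) = (-71*exp(-4)/8) - (-3/8) = 3/8 - 71*exp(-4)/8.

3/8 - 71*exp(-4)/8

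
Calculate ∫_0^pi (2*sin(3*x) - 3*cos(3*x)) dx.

4/3

An antiderivative is F(x) = -sin(3*x) - 2*cos(3*x)/3.
Then F(pi) - F(0) = (2/3) - (-2/3) = 4/3.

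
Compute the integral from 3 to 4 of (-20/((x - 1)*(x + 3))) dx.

Factor the denominator: x**2 + 2*x - 3 = (x + 3)(x - 1).
Partial fractions: -20/((x - 1)*(x + 3)) = 5/(x + 3) - 5/(x - 1).
An antiderivative is F(x) = -5*log(x - 1) + 5*log(x + 3).
Then F(4) - F(3) = (-5*log(3) + 5*log(7)) - (5*log(3)) = -10*log(3) + 5*log(7).

-10*log(3) + 5*log(7)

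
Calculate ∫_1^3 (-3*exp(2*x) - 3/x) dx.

-3*exp(6)/2 - log(27) + 3*exp(2)/2

An antiderivative is F(x) = -3*exp(2*x)/2 - 3*log(x).
Then F(3) - F(1) = (-3*exp(6)/2 - log(27)) - (-3*exp(2)/2) = -3*exp(6)/2 - log(27) + 3*exp(2)/2.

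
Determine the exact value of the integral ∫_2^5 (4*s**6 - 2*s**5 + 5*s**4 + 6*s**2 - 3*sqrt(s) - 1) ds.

-10*sqrt(5) + 4*sqrt(2) + 298947/7

By the power rule, an antiderivative is F(s) = 4*s**7/7 - s**6/3 + s**5 - 2*s**(3/2) + 2*s**3 - s.
Then F(5) - F(2) = (898895/21 - 10*sqrt(5)) - (2054/21 - 4*sqrt(2)) = -10*sqrt(5) + 4*sqrt(2) + 298947/7.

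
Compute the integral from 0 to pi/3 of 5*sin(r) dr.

An antiderivative is F(r) = -5*cos(r).
Then F(pi/3) - F(0) = (-5/2) - (-5) = 5/2.

5/2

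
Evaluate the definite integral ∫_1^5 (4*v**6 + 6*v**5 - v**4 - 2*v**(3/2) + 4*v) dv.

By the power rule, an antiderivative is F(v) = 4*v**7/7 + v**6 - 4*v**(5/2)/5 - v**5/5 + 2*v**2.
Then F(5) - F(1) = (417850/7 - 20*sqrt(5)) - (18/7) = 417832/7 - 20*sqrt(5).

417832/7 - 20*sqrt(5)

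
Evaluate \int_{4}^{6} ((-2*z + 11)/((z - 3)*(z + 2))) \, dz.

Factor the denominator: z**2 - z - 6 = (z + 2)(z - 3).
Partial fractions: (-2*z + 11)/((z - 3)*(z + 2)) = -3/(z + 2) + 1/(z - 3).
An antiderivative is F(z) = log(z - 3) - 3*log(z + 2).
Then F(6) - F(4) = (-9*log(2) + log(3)) - (-3*log(3) - 3*log(2)) = log(81/64).

log(81/64)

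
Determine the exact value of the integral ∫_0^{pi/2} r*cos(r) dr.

Integrate by parts once (u = r, dv = cos(r) dr).
An antiderivative is F(r) = r*sin(r) + cos(r).
Then F(pi/2) - F(0) = (pi/2) - (1) = -1 + pi/2.

-1 + pi/2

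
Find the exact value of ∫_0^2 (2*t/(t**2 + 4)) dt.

Let u = t**2 + 4, so du = 2*t dt. When t = 0, u = 4; when t = 2, u = 8.
The integral becomes ∫ 1/u du from 4 to 8, with antiderivative log(u).
Back in t: F(t) = log(t**2 + 4).
Then F(2) - F(0) = (log(8)) - (log(4)) = log(2).

log(2)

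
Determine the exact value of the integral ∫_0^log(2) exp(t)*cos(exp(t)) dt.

-sin(1) + sin(2)

Let u = exp(t), so du = exp(t) dt. When t = 0, u = 1; when t = log(2), u = 2.
The integral becomes ∫ cos(u) du from 1 to 2, with antiderivative sin(u).
Back in t: F(t) = sin(exp(t)).
Then F(log(2)) - F(0) = (sin(2)) - (sin(1)) = -sin(1) + sin(2).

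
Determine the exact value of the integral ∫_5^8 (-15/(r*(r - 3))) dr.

-10*log(5) + 20*log(2)

Factor the denominator: r**2 - 3*r = r(r - 3).
Partial fractions: -15/(r*(r - 3)) = 5/r - 5/(r - 3).
An antiderivative is F(r) = 5*log(r) - 5*log(r - 3).
Then F(8) - F(5) = (-5*log(5) + 15*log(2)) - (-5*log(2) + 5*log(5)) = -10*log(5) + 20*log(2).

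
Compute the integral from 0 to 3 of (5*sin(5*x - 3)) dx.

cos(3) - cos(12)

Let u = 5*x - 3, so du = 5 dx. When x = 0, u = -3; when x = 3, u = 12.
The integral becomes ∫ sin(u) du from -3 to 12, with antiderivative -cos(u).
Back in x: F(x) = -cos(5*x - 3).
Then F(3) - F(0) = (-cos(12)) - (-cos(3)) = cos(3) - cos(12).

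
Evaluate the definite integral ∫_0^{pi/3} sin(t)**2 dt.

-sqrt(3)/8 + pi/6

Use the identity sin^2(t) = (1 - cos(2*t))/2.
An antiderivative is F(t) = t/2 - sin(2*t)/4.
Then F(pi/3) - F(0) = (-sqrt(3)/8 + pi/6) - (0) = -sqrt(3)/8 + pi/6.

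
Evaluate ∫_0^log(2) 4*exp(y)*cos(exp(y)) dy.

Let u = exp(y), so du = exp(y) dy. When y = 0, u = 1; when y = log(2), u = 2.
The integral becomes 4·∫ cos(u) du from 1 to 2, with antiderivative 4*sin(u).
Back in y: F(y) = 4*sin(exp(y)).
Then F(log(2)) - F(0) = (4*sin(2)) - (4*sin(1)) = -4*sin(1) + 4*sin(2).

-4*sin(1) + 4*sin(2)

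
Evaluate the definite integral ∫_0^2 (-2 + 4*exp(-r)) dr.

An antiderivative is F(r) = -2*r - 4*exp(-r).
Then F(2) - F(0) = (-4 - 4*exp(-2)) - (-4) = -4*exp(-2).

-4*exp(-2)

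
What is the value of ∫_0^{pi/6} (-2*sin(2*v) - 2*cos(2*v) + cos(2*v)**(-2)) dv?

An antiderivative is F(v) = -sin(2*v) + cos(2*v) + tan(2*v)/2.
Then F(pi/6) - F(0) = (1/2) - (1) = -1/2.

-1/2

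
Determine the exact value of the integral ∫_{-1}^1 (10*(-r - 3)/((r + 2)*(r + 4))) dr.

Factor the denominator: r**2 + 6*r + 8 = (r + 4)(r + 2).
Partial fractions: 10*(-r - 3)/((r + 2)*(r + 4)) = -5/(r + 4) - 5/(r + 2).
An antiderivative is F(r) = -5*log(r + 2) - 5*log(r + 4).
Then F(1) - F(-1) = (-5*log(5) - 5*log(3)) - (-5*log(3)) = -5*log(5).

-5*log(5)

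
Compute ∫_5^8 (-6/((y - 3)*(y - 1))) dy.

Factor the denominator: y**2 - 4*y + 3 = (y - 1)(y - 3).
Partial fractions: -6/((y - 3)*(y - 1)) = 3/(y - 1) - 3/(y - 3).
An antiderivative is F(y) = -3*log(y - 3) + 3*log(y - 1).
Then F(8) - F(5) = (-3*log(5) + 3*log(7)) - (log(8)) = -3*log(5) - 3*log(2) + 3*log(7).

-3*log(5) - 3*log(2) + 3*log(7)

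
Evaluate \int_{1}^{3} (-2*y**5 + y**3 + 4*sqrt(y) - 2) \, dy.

By the power rule, an antiderivative is F(y) = -y**6/3 + y**4/4 + 8*y**(3/2)/3 - 2*y.
Then F(3) - F(1) = (-915/4 + 8*sqrt(3)) - (7/12) = -688/3 + 8*sqrt(3).

-688/3 + 8*sqrt(3)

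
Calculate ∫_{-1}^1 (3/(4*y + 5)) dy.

An antiderivative is F(y) = 3*log(4*y + 5)/4.
Then F(1) - F(-1) = (3*log(3)/2) - (0) = 3*log(3)/2.

3*log(3)/2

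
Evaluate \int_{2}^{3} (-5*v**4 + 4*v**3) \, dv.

-146

By the power rule, an antiderivative is F(v) = -v**5 + v**4.
Then F(3) - F(2) = (-162) - (-16) = -146.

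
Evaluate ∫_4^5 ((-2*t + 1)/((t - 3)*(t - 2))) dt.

-8*log(2) + 3*log(3)

Factor the denominator: t**2 - 5*t + 6 = (t - 2)(t - 3).
Partial fractions: (-2*t + 1)/((t - 3)*(t - 2)) = 3/(t - 2) - 5/(t - 3).
An antiderivative is F(t) = -5*log(t - 3) + 3*log(t - 2).
Then F(5) - F(4) = (log(27/32)) - (log(8)) = -8*log(2) + 3*log(3).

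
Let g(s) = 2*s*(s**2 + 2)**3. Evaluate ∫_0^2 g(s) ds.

320

Let u = s**2 + 2, so du = 2*s ds. When s = 0, u = 2; when s = 2, u = 6.
The integral becomes ∫ u**3 du from 2 to 6, with antiderivative u**4/4.
Back in s: F(s) = (s**2 + 2)**4/4.
Then F(2) - F(0) = (324) - (4) = 320.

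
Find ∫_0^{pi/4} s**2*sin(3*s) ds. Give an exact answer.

-2/27 - sqrt(2)/27 + sqrt(2)*pi/36 + sqrt(2)*pi**2/96

Integrate by parts twice (u = s^2, dv = sin(3*s) ds).
An antiderivative is F(s) = -s**2*cos(3*s)/3 + 2*s*sin(3*s)/9 + 2*cos(3*s)/27.
Then F(pi/4) - F(0) = (sqrt(2)*(-32 + 24*pi + 9*pi**2)/864) - (2/27) = -2/27 - sqrt(2)/27 + sqrt(2)*pi/36 + sqrt(2)*pi**2/96.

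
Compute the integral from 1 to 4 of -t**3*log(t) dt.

255/16 - 128*log(2)

Integrate by parts once (u = ln t, dv = -t**3 dt).
An antiderivative is F(t) = -t**4*(4*log(t) - 1)/16.
Then F(4) - F(1) = (16 - 128*log(2)) - (1/16) = 255/16 - 128*log(2).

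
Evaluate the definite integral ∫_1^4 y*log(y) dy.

Integrate by parts once (u = ln y, dv = y dy).
An antiderivative is F(y) = y**2*(2*log(y) - 1)/4.
Then F(4) - F(1) = (-4 + 16*log(2)) - (-1/4) = -15/4 + 16*log(2).

-15/4 + 16*log(2)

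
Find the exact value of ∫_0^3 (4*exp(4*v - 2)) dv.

Let u = 4*v - 2, so du = 4 dv. When v = 0, u = -2; when v = 3, u = 10.
The integral becomes ∫ exp(u) du from -2 to 10, with antiderivative exp(u).
Back in v: F(v) = exp(4*v - 2).
Then F(3) - F(0) = (exp(10)) - (exp(-2)) = -(1 - exp(12))*exp(-2).

-(1 - exp(12))*exp(-2)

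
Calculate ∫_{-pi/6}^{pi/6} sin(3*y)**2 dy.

pi/6

Use the identity sin^2(3*y) = (1 - cos(6*y))/2.
An antiderivative is F(y) = y/2 - sin(6*y)/12.
Then F(pi/6) - F(-pi/6) = (pi/12) - (-pi/12) = pi/6.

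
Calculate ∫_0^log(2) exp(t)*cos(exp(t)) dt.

Let u = exp(t), so du = exp(t) dt. When t = 0, u = 1; when t = log(2), u = 2.
The integral becomes ∫ cos(u) du from 1 to 2, with antiderivative sin(u).
Back in t: F(t) = sin(exp(t)).
Then F(log(2)) - F(0) = (sin(2)) - (sin(1)) = -sin(1) + sin(2).

-sin(1) + sin(2)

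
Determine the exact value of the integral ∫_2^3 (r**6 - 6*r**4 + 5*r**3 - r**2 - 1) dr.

48241/420

By the power rule, an antiderivative is F(r) = r**7/7 - 6*r**5/5 + 5*r**4/4 - r**3/3 - r.
Then F(3) - F(2) = (15411/140) - (-502/105) = 48241/420.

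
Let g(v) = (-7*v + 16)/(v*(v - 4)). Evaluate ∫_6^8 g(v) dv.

Factor the denominator: v**2 - 4*v = v(v - 4).
Partial fractions: (-7*v + 16)/(v*(v - 4)) = -4/v - 3/(v - 4).
An antiderivative is F(v) = -4*log(v) - 3*log(v - 4).
Then F(8) - F(6) = (-18*log(2)) - (-7*log(2) - 4*log(3)) = -11*log(2) + 4*log(3).

-11*log(2) + 4*log(3)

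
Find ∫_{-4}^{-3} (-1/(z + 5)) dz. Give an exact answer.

-log(2)

An antiderivative is F(z) = -log(z + 5).
Then F(-3) - F(-4) = (-log(2)) - (0) = -log(2).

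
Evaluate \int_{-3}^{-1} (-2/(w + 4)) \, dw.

-log(9)

An antiderivative is F(w) = -2*log(w + 4).
Then F(-1) - F(-3) = (-log(9)) - (0) = -log(9).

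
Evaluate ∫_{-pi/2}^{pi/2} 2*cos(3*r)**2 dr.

pi

Use the identity cos^2(3*r) = (1 + cos(6*r))/2.
An antiderivative is F(r) = r + sin(6*r)/6.
Then F(pi/2) - F(-pi/2) = (pi/2) - (-pi/2) = pi.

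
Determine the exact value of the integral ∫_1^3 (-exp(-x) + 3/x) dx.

-exp(-1) + exp(-3) + 3*log(3)

An antiderivative is F(x) = 3*log(x) + exp(-x).
Then F(3) - F(1) = (exp(-3) + 3*log(3)) - (exp(-1)) = -exp(-1) + exp(-3) + 3*log(3).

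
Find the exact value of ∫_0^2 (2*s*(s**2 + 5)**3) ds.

1484

Let u = s**2 + 5, so du = 2*s ds. When s = 0, u = 5; when s = 2, u = 9.
The integral becomes ∫ u**3 du from 5 to 9, with antiderivative u**4/4.
Back in s: F(s) = (s**2 + 5)**4/4.
Then F(2) - F(0) = (6561/4) - (625/4) = 1484.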